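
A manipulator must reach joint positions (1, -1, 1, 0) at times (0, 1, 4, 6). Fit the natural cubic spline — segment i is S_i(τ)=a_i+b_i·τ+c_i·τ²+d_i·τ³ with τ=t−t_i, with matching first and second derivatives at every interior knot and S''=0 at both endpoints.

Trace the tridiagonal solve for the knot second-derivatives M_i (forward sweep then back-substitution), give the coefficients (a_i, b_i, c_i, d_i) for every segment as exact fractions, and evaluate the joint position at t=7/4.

  seg 0: a=1 b=-1033/426 c=0 d=181/426
  seg 1: a=-1 b=-245/213 c=181/142 d=-95/426
  seg 2: a=1 b=203/426 c=-52/71 d=26/213
S(7/4) = -11267/9088

Δ: Δ0=-2, Δ1=2/3, Δ2=-1/2
row 1: diag=8, rhs=16; c'=3/8, d'=2
row 2: denom=10−3·3/8=71/8; d'=(-7−3·2)/(71/8)=-104/71
back: M2=-104/71
back: M1=2−3/8·-104/71=181/71
M: M0=0, M1=181/71, M2=-104/71, M3=0
seg 0: a=1, c=M0/2=0, d=(M1−M0)/(6·1)=181/426, b=Δ0−h0·(2M0+M1)/6=-1033/426
seg 1: a=-1, c=M1/2=181/142, d=(M2−M1)/(6·3)=-95/426, b=Δ1−h1·(2M1+M2)/6=-245/213
seg 2: a=1, c=M2/2=-52/71, d=(M3−M2)/(6·2)=26/213, b=Δ2−h2·(2M2+M3)/6=203/426
t_q=7/4 → seg 1, τ=3/4; S=-1+-245/213·τ+181/142·τ²+-95/426·τ³=-11267/9088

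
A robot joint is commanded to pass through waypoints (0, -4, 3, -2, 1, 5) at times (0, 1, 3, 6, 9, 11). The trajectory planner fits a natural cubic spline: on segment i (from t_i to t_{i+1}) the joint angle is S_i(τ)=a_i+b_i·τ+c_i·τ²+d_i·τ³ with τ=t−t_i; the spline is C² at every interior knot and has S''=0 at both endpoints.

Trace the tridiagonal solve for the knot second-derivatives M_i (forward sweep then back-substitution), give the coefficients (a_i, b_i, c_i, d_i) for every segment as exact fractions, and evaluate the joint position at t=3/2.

Δ: Δ0=-4, Δ1=7/2, Δ2=-5/3, Δ3=1, Δ4=2
row 1: diag=6, rhs=45; c'=1/3, d'=15/2
row 2: denom=10−2·1/3=28/3; d'=(-31−2·15/2)/(28/3)=-69/14
row 3: denom=12−3·9/28=309/28; d'=(16−3·-69/14)/(309/28)=862/309
row 4: denom=10−3·28/103=946/103; d'=(6−3·862/309)/(946/103)=-122/473
back: M4=-122/473
back: M3=862/309−28/103·-122/473=4058/1419
back: M2=-69/14−9/28·4058/1419=-2766/473
back: M1=15/2−1/3·-2766/473=8939/946
M: M0=0, M1=8939/946, M2=-2766/473, M3=4058/1419, M4=-122/473, M5=0
seg 0: a=0, c=M0/2=0, d=(M1−M0)/(6·1)=8939/5676, b=Δ0−h0·(2M0+M1)/6=-31643/5676
seg 1: a=-4, c=M1/2=8939/1892, d=(M2−M1)/(6·2)=-14471/11352, b=Δ1−h1·(2M1+M2)/6=-2413/2838
seg 2: a=3, c=M2/2=-1383/473, d=(M3−M2)/(6·3)=6178/12771, b=Δ2−h2·(2M2+M3)/6=3904/1419
seg 3: a=-2, c=M3/2=2029/1419, d=(M4−M3)/(6·3)=-2212/12771, b=Δ3−h3·(2M3+M4)/6=-2456/1419
seg 4: a=1, c=M4/2=-61/473, d=(M5−M4)/(6·2)=61/2838, b=Δ4−h4·(2M4+M5)/6=3082/1419
t_q=3/2 → seg 1, τ=1/2; S=-4+-2413/2838·τ+8939/1892·τ²+-14471/11352·τ³=-103025/30272

  seg 0: a=0 b=-31643/5676 c=0 d=8939/5676
  seg 1: a=-4 b=-2413/2838 c=8939/1892 d=-14471/11352
  seg 2: a=3 b=3904/1419 c=-1383/473 d=6178/12771
  seg 3: a=-2 b=-2456/1419 c=2029/1419 d=-2212/12771
  seg 4: a=1 b=3082/1419 c=-61/473 d=61/2838
S(3/2) = -103025/30272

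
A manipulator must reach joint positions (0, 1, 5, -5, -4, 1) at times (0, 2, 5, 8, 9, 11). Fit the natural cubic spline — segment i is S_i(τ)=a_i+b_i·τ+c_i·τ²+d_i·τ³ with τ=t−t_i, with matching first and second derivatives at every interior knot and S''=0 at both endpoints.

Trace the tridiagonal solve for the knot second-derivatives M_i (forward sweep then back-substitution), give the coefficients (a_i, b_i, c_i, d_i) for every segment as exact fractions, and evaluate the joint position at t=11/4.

  seg 0: a=0 b=-179/3118 c=0 d=869/6236
  seg 1: a=1 b=5035/3118 c=2607/3118 d=-13048/42093
  seg 2: a=5 b=-5419/3118 c=-18275/9354 d=19951/42093
  seg 3: a=-5 b=-2067/3118 c=7209/3118 d=-1012/1559
  seg 4: a=-4 b=6279/3118 c=1137/3118 d=-379/6236
S(11/4) = 127247/49888

Δ: Δ0=1/2, Δ1=4/3, Δ2=-10/3, Δ3=1, Δ4=5/2
row 1: diag=10, rhs=5; c'=3/10, d'=1/2
row 2: denom=12−3·3/10=111/10; d'=(-28−3·1/2)/(111/10)=-295/111
row 3: denom=8−3·10/37=266/37; d'=(26−3·-295/111)/(266/37)=1257/266
row 4: denom=6−1·37/266=1559/266; d'=(9−1·1257/266)/(1559/266)=1137/1559
back: M4=1137/1559
back: M3=1257/266−37/266·1137/1559=7209/1559
back: M2=-295/111−10/37·7209/1559=-18275/4677
back: M1=1/2−3/10·-18275/4677=2607/1559
M: M0=0, M1=2607/1559, M2=-18275/4677, M3=7209/1559, M4=1137/1559, M5=0
seg 0: a=0, c=M0/2=0, d=(M1−M0)/(6·2)=869/6236, b=Δ0−h0·(2M0+M1)/6=-179/3118
seg 1: a=1, c=M1/2=2607/3118, d=(M2−M1)/(6·3)=-13048/42093, b=Δ1−h1·(2M1+M2)/6=5035/3118
seg 2: a=5, c=M2/2=-18275/9354, d=(M3−M2)/(6·3)=19951/42093, b=Δ2−h2·(2M2+M3)/6=-5419/3118
seg 3: a=-5, c=M3/2=7209/3118, d=(M4−M3)/(6·1)=-1012/1559, b=Δ3−h3·(2M3+M4)/6=-2067/3118
seg 4: a=-4, c=M4/2=1137/3118, d=(M5−M4)/(6·2)=-379/6236, b=Δ4−h4·(2M4+M5)/6=6279/3118
t_q=11/4 → seg 1, τ=3/4; S=1+5035/3118·τ+2607/3118·τ²+-13048/42093·τ³=127247/49888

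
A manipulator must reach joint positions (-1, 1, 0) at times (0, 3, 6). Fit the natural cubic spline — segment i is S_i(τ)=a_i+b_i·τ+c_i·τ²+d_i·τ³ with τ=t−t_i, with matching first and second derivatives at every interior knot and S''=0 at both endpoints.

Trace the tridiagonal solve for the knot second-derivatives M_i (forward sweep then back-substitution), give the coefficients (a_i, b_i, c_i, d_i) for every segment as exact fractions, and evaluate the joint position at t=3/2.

  seg 0: a=-1 b=11/12 c=0 d=-1/36
  seg 1: a=1 b=1/6 c=-1/4 d=1/36
S(3/2) = 9/32

Δ: Δ0=2/3, Δ1=-1/3
row 1: diag=12, rhs=-6; c'=1/4, d'=-1/2
back: M1=-1/2
M: M0=0, M1=-1/2, M2=0
seg 0: a=-1, c=M0/2=0, d=(M1−M0)/(6·3)=-1/36, b=Δ0−h0·(2M0+M1)/6=11/12
seg 1: a=1, c=M1/2=-1/4, d=(M2−M1)/(6·3)=1/36, b=Δ1−h1·(2M1+M2)/6=1/6
t_q=3/2 → seg 0, τ=3/2; S=-1+11/12·τ+0·τ²+-1/36·τ³=9/32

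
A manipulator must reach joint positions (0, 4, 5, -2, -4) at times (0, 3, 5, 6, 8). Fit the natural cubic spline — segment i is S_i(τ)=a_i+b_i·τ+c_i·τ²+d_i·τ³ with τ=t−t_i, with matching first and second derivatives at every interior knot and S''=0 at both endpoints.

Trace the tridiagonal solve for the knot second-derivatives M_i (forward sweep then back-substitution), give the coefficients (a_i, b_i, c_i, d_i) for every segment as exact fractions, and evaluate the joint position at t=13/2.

  seg 0: a=0 b=1297/1956 c=0 d=437/5868
  seg 1: a=4 b=2615/978 c=437/652 d=-3437/3912
  seg 2: a=5 b=-2537/489 c=-750/163 d=1364/489
  seg 3: a=-2 b=-2945/489 c=614/163 d=-307/489
S(13/2) = -5409/1304

Δ: Δ0=4/3, Δ1=1/2, Δ2=-7, Δ3=-1
row 1: diag=10, rhs=-5; c'=1/5, d'=-1/2
row 2: denom=6−2·1/5=28/5; d'=(-45−2·-1/2)/(28/5)=-55/7
row 3: denom=6−1·5/28=163/28; d'=(36−1·-55/7)/(163/28)=1228/163
back: M3=1228/163
back: M2=-55/7−5/28·1228/163=-1500/163
back: M1=-1/2−1/5·-1500/163=437/326
M: M0=0, M1=437/326, M2=-1500/163, M3=1228/163, M4=0
seg 0: a=0, c=M0/2=0, d=(M1−M0)/(6·3)=437/5868, b=Δ0−h0·(2M0+M1)/6=1297/1956
seg 1: a=4, c=M1/2=437/652, d=(M2−M1)/(6·2)=-3437/3912, b=Δ1−h1·(2M1+M2)/6=2615/978
seg 2: a=5, c=M2/2=-750/163, d=(M3−M2)/(6·1)=1364/489, b=Δ2−h2·(2M2+M3)/6=-2537/489
seg 3: a=-2, c=M3/2=614/163, d=(M4−M3)/(6·2)=-307/489, b=Δ3−h3·(2M3+M4)/6=-2945/489
t_q=13/2 → seg 3, τ=1/2; S=-2+-2945/489·τ+614/163·τ²+-307/489·τ³=-5409/1304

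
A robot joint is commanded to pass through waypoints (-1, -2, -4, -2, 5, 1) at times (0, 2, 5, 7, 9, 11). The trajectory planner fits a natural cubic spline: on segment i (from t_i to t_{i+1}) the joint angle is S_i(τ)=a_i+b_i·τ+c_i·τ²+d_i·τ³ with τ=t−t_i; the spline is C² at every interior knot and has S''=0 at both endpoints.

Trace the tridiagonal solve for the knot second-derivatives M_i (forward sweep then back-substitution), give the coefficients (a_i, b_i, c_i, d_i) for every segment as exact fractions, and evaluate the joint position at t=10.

Δ: Δ0=-1/2, Δ1=-2/3, Δ2=1, Δ3=7/2, Δ4=-2
row 1: diag=10, rhs=-1; c'=3/10, d'=-1/10
row 2: denom=10−3·3/10=91/10; d'=(10−3·-1/10)/(91/10)=103/91
row 3: denom=8−2·20/91=688/91; d'=(15−2·103/91)/(688/91)=1159/688
row 4: denom=8−2·91/344=1285/172; d'=(-33−2·1159/688)/(1285/172)=-12511/2570
back: M4=-12511/2570
back: M3=1159/688−91/344·-12511/2570=7639/2570
back: M2=103/91−20/91·7639/2570=123/257
back: M1=-1/10−3/10·123/257=-313/1285
M: M0=0, M1=-313/1285, M2=123/257, M3=7639/2570, M4=-12511/2570, M5=0
seg 0: a=-1, c=M0/2=0, d=(M1−M0)/(6·2)=-313/15420, b=Δ0−h0·(2M0+M1)/6=-3229/7710
seg 1: a=-2, c=M1/2=-313/2570, d=(M2−M1)/(6·3)=464/11565, b=Δ1−h1·(2M1+M2)/6=-5107/7710
seg 2: a=-4, c=M2/2=123/514, d=(M3−M2)/(6·2)=6409/30840, b=Δ2−h2·(2M2+M3)/6=-2389/7710
seg 3: a=-2, c=M3/2=7639/5140, d=(M4−M3)/(6·2)=-2015/3084, b=Δ3−h3·(2M3+M4)/6=12109/3855
seg 4: a=5, c=M4/2=-12511/5140, d=(M5−M4)/(6·2)=12511/30840, b=Δ4−h4·(2M4+M5)/6=4801/3855
t_q=10 → seg 4, τ=1; S=5+4801/3855·τ+-12511/5140·τ²+12511/30840·τ³=43351/10280

  seg 0: a=-1 b=-3229/7710 c=0 d=-313/15420
  seg 1: a=-2 b=-5107/7710 c=-313/2570 d=464/11565
  seg 2: a=-4 b=-2389/7710 c=123/514 d=6409/30840
  seg 3: a=-2 b=12109/3855 c=7639/5140 d=-2015/3084
  seg 4: a=5 b=4801/3855 c=-12511/5140 d=12511/30840
S(10) = 43351/10280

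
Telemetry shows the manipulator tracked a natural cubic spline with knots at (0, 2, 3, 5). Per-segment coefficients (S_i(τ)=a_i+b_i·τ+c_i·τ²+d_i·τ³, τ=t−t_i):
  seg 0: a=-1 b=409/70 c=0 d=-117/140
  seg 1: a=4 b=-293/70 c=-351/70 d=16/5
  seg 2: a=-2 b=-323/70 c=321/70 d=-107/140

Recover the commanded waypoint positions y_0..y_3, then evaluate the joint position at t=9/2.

y_0 = S_0(0) = a_0 = -1
y_1 = S_1(0) = a_1 = 4
y_2 = S_2(0) = a_2 = -2
y_3 = S_2(2) = 1
t_q=9/2 is in segment 2 (τ=3/2); S_2(τ)=-265/224

y_0=-1 y_1=4 y_2=-2 y_3=1
S(9/2) = -265/224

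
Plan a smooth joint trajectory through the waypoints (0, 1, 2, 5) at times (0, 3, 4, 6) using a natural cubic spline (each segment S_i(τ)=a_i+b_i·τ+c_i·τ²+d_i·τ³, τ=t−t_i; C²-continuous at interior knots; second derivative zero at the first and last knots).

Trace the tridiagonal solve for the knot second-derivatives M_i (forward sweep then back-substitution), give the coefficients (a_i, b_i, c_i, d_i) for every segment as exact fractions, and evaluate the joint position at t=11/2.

  seg 0: a=0 b=31/282 c=0 d=7/282
  seg 1: a=1 b=110/141 c=21/94 d=-1/282
  seg 2: a=2 b=343/282 c=10/47 d=-5/141
S(11/2) = 1573/376

Δ: Δ0=1/3, Δ1=1, Δ2=3/2
row 1: diag=8, rhs=4; c'=1/8, d'=1/2
row 2: denom=6−1·1/8=47/8; d'=(3−1·1/2)/(47/8)=20/47
back: M2=20/47
back: M1=1/2−1/8·20/47=21/47
M: M0=0, M1=21/47, M2=20/47, M3=0
seg 0: a=0, c=M0/2=0, d=(M1−M0)/(6·3)=7/282, b=Δ0−h0·(2M0+M1)/6=31/282
seg 1: a=1, c=M1/2=21/94, d=(M2−M1)/(6·1)=-1/282, b=Δ1−h1·(2M1+M2)/6=110/141
seg 2: a=2, c=M2/2=10/47, d=(M3−M2)/(6·2)=-5/141, b=Δ2−h2·(2M2+M3)/6=343/282
t_q=11/2 → seg 2, τ=3/2; S=2+343/282·τ+10/47·τ²+-5/141·τ³=1573/376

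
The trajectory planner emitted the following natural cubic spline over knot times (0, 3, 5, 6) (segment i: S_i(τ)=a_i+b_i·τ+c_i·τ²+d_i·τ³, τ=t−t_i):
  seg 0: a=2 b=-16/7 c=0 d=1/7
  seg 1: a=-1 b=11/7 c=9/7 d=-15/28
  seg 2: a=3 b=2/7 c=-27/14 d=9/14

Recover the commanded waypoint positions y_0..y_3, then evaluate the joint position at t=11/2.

y_0=2 y_1=-1 y_2=3 y_3=2
S(11/2) = 307/112

y_0 = S_0(0) = a_0 = 2
y_1 = S_1(0) = a_1 = -1
y_2 = S_2(0) = a_2 = 3
y_3 = S_2(1) = 2
t_q=11/2 is in segment 2 (τ=1/2); S_2(τ)=307/112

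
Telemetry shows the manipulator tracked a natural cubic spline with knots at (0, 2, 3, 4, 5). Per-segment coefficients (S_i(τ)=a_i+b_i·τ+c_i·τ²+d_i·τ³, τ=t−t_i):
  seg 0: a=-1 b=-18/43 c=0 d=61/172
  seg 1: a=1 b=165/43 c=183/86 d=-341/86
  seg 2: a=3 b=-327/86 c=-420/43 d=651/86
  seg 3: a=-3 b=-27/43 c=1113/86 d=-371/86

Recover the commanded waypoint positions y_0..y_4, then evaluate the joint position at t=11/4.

y_0 = S_0(0) = a_0 = -1
y_1 = S_1(0) = a_1 = 1
y_2 = S_2(0) = a_2 = 3
y_3 = S_3(0) = a_3 = -3
y_4 = S_3(1) = 5
t_q=11/4 is in segment 1 (τ=3/4); S_1(τ)=18725/5504

y_0=-1 y_1=1 y_2=3 y_3=-3 y_4=5
S(11/4) = 18725/5504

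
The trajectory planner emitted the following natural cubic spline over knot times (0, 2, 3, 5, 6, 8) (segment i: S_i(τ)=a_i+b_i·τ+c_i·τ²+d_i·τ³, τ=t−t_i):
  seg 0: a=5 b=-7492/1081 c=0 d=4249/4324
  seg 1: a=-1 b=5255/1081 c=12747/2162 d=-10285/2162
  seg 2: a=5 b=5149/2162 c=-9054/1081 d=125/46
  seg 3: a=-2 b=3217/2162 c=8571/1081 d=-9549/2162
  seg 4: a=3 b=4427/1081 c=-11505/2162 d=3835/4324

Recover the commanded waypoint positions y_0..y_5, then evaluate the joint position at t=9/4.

y_0 = S_0(0) = a_0 = 5
y_1 = S_1(0) = a_1 = -1
y_2 = S_2(0) = a_2 = 5
y_3 = S_3(0) = a_3 = -2
y_4 = S_4(0) = a_4 = 3
y_5 = S_4(2) = -3
t_q=9/4 is in segment 1 (τ=1/4); S_1(τ)=3065/6016

y_0=5 y_1=-1 y_2=5 y_3=-2 y_4=3 y_5=-3
S(9/4) = 3065/6016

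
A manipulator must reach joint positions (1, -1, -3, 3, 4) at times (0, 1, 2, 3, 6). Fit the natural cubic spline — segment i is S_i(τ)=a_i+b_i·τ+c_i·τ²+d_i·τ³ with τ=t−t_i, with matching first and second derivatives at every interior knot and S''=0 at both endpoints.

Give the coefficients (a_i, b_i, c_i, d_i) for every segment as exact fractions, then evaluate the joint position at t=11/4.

Δ: Δ0=-2, Δ1=-2, Δ2=6, Δ3=1/3
row 1: diag=4, rhs=0; c'=1/4, d'=0
row 2: denom=4−1·1/4=15/4; d'=(48−1·0)/(15/4)=64/5
row 3: denom=8−1·4/15=116/15; d'=(-34−1·64/5)/(116/15)=-351/58
back: M3=-351/58
back: M2=64/5−4/15·-351/58=418/29
back: M1=0−1/4·418/29=-209/58
M: M0=0, M1=-209/58, M2=418/29, M3=-351/58, M4=0
seg 0: a=1, c=M0/2=0, d=(M1−M0)/(6·1)=-209/348, b=Δ0−h0·(2M0+M1)/6=-487/348
seg 1: a=-1, c=M1/2=-209/116, d=(M2−M1)/(6·1)=1045/348, b=Δ1−h1·(2M1+M2)/6=-557/174
seg 2: a=-3, c=M2/2=209/29, d=(M3−M2)/(6·1)=-1187/348, b=Δ2−h2·(2M2+M3)/6=767/348
seg 3: a=3, c=M3/2=-351/116, d=(M4−M3)/(6·3)=39/116, b=Δ3−h3·(2M3+M4)/6=1111/174
t_q=11/4 → seg 2, τ=3/4; S=-3+767/348·τ+209/29·τ²+-1187/348·τ³=9413/7424

  seg 0: a=1 b=-487/348 c=0 d=-209/348
  seg 1: a=-1 b=-557/174 c=-209/116 d=1045/348
  seg 2: a=-3 b=767/348 c=209/29 d=-1187/348
  seg 3: a=3 b=1111/174 c=-351/116 d=39/116
S(11/4) = 9413/7424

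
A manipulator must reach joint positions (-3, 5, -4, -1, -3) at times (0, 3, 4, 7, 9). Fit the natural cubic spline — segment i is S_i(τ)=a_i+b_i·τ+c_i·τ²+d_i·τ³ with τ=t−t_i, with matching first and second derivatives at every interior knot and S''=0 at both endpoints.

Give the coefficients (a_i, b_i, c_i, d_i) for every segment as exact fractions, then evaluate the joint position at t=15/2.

  seg 0: a=-3 b=4291/558 c=0 d=-2803/5022
  seg 1: a=5 b=-2059/279 c=-2803/558 d=211/62
  seg 2: a=-4 b=-4027/558 c=1447/279 d=-4097/5022
  seg 3: a=-1 b=523/279 c=-401/186 d=401/1116
S(15/2) = -1657/2976

Δ: Δ0=8/3, Δ1=-9, Δ2=1, Δ3=-1
row 1: diag=8, rhs=-70; c'=1/8, d'=-35/4
row 2: denom=8−1·1/8=63/8; d'=(60−1·-35/4)/(63/8)=550/63
row 3: denom=10−3·8/21=62/7; d'=(-12−3·550/63)/(62/7)=-401/93
back: M3=-401/93
back: M2=550/63−8/21·-401/93=2894/279
back: M1=-35/4−1/8·2894/279=-2803/279
M: M0=0, M1=-2803/279, M2=2894/279, M3=-401/93, M4=0
seg 0: a=-3, c=M0/2=0, d=(M1−M0)/(6·3)=-2803/5022, b=Δ0−h0·(2M0+M1)/6=4291/558
seg 1: a=5, c=M1/2=-2803/558, d=(M2−M1)/(6·1)=211/62, b=Δ1−h1·(2M1+M2)/6=-2059/279
seg 2: a=-4, c=M2/2=1447/279, d=(M3−M2)/(6·3)=-4097/5022, b=Δ2−h2·(2M2+M3)/6=-4027/558
seg 3: a=-1, c=M3/2=-401/186, d=(M4−M3)/(6·2)=401/1116, b=Δ3−h3·(2M3+M4)/6=523/279
t_q=15/2 → seg 3, τ=1/2; S=-1+523/279·τ+-401/186·τ²+401/1116·τ³=-1657/2976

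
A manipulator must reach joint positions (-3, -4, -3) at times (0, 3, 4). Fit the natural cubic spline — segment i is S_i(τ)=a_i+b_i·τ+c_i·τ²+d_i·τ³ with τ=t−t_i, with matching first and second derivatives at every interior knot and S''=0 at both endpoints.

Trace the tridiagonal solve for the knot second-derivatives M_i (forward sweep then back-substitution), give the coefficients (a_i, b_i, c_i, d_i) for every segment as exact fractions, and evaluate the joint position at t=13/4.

  seg 0: a=-3 b=-5/6 c=0 d=1/18
  seg 1: a=-4 b=2/3 c=1/2 d=-1/6
S(13/4) = -487/128

Δ: Δ0=-1/3, Δ1=1
row 1: diag=8, rhs=8; c'=1/8, d'=1
back: M1=1
M: M0=0, M1=1, M2=0
seg 0: a=-3, c=M0/2=0, d=(M1−M0)/(6·3)=1/18, b=Δ0−h0·(2M0+M1)/6=-5/6
seg 1: a=-4, c=M1/2=1/2, d=(M2−M1)/(6·1)=-1/6, b=Δ1−h1·(2M1+M2)/6=2/3
t_q=13/4 → seg 1, τ=1/4; S=-4+2/3·τ+1/2·τ²+-1/6·τ³=-487/128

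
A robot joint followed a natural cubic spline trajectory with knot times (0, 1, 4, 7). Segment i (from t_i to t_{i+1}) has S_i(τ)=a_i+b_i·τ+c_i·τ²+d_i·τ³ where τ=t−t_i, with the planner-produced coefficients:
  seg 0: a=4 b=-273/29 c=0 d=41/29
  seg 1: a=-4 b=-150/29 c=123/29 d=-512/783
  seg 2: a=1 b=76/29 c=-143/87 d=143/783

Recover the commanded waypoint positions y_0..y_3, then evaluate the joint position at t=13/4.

y_0 = S_0(0) = a_0 = 4
y_1 = S_1(0) = a_1 = -4
y_2 = S_2(0) = a_2 = 1
y_3 = S_2(3) = -1
t_q=13/4 is in segment 1 (τ=9/4); S_1(τ)=-749/464

y_0=4 y_1=-4 y_2=1 y_3=-1
S(13/4) = -749/464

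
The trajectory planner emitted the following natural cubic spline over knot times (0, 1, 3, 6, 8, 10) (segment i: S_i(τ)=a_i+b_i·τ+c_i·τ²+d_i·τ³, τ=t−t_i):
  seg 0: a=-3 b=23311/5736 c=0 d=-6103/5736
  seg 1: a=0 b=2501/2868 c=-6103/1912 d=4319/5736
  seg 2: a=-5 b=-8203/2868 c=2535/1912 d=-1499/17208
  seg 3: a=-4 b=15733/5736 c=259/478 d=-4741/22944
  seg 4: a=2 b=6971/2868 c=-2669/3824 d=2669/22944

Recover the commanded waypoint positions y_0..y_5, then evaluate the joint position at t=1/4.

y_0 = S_0(0) = a_0 = -3
y_1 = S_1(0) = a_1 = 0
y_2 = S_2(0) = a_2 = -5
y_3 = S_3(0) = a_3 = -4
y_4 = S_4(0) = a_4 = 2
y_5 = S_4(2) = 5
t_q=1/4 is in segment 0 (τ=1/4); S_0(τ)=-244813/122368

y_0=-3 y_1=0 y_2=-5 y_3=-4 y_4=2 y_5=5
S(1/4) = -244813/122368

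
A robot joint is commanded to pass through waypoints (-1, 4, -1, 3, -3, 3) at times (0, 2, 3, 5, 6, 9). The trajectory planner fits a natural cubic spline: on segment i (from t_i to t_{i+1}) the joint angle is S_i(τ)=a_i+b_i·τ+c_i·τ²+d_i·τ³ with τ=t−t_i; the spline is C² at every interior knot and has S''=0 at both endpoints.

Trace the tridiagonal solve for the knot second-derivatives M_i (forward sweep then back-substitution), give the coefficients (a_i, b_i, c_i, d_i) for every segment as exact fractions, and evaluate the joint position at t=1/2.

Δ: Δ0=5/2, Δ1=-5, Δ2=2, Δ3=-6, Δ4=2
row 1: diag=6, rhs=-45; c'=1/6, d'=-15/2
row 2: denom=6−1·1/6=35/6; d'=(42−1·-15/2)/(35/6)=297/35
row 3: denom=6−2·12/35=186/35; d'=(-48−2·297/35)/(186/35)=-379/31
row 4: denom=8−1·35/186=1453/186; d'=(48−1·-379/31)/(1453/186)=11202/1453
back: M4=11202/1453
back: M3=-379/31−35/186·11202/1453=-19872/1453
back: M2=297/35−12/35·-19872/1453=19143/1453
back: M1=-15/2−1/6·19143/1453=-14088/1453
M: M0=0, M1=-14088/1453, M2=19143/1453, M3=-19872/1453, M4=11202/1453, M5=0
seg 0: a=-1, c=M0/2=0, d=(M1−M0)/(6·2)=-1174/1453, b=Δ0−h0·(2M0+M1)/6=16657/2906
seg 1: a=4, c=M1/2=-7044/1453, d=(M2−M1)/(6·1)=11077/2906, b=Δ1−h1·(2M1+M2)/6=-11519/2906
seg 2: a=-1, c=M2/2=19143/2906, d=(M3−M2)/(6·2)=-13005/5812, b=Δ2−h2·(2M2+M3)/6=-3232/1453
seg 3: a=3, c=M3/2=-9936/1453, d=(M4−M3)/(6·1)=5179/1453, b=Δ3−h3·(2M3+M4)/6=-3961/1453
seg 4: a=-3, c=M4/2=5601/1453, d=(M5−M4)/(6·3)=-1867/4359, b=Δ4−h4·(2M4+M5)/6=-8296/1453
t_q=1/2 → seg 0, τ=1/2; S=-1+16657/2906·τ+0·τ²+-1174/1453·τ³=5129/2906

  seg 0: a=-1 b=16657/2906 c=0 d=-1174/1453
  seg 1: a=4 b=-11519/2906 c=-7044/1453 d=11077/2906
  seg 2: a=-1 b=-3232/1453 c=19143/2906 d=-13005/5812
  seg 3: a=3 b=-3961/1453 c=-9936/1453 d=5179/1453
  seg 4: a=-3 b=-8296/1453 c=5601/1453 d=-1867/4359
S(1/2) = 5129/2906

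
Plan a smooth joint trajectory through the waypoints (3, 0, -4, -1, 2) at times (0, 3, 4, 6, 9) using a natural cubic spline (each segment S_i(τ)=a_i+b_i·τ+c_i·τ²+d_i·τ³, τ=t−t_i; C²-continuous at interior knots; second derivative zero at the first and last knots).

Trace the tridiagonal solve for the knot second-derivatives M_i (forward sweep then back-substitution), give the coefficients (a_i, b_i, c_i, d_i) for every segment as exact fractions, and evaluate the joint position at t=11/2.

  seg 0: a=3 b=39/73 c=0 d=-112/657
  seg 1: a=0 b=-297/73 c=-112/73 d=117/73
  seg 2: a=-4 b=-170/73 c=239/73 d=-397/584
  seg 3: a=-1 b=381/146 c=-235/292 d=235/2628
S(11/2) = -11311/4672

Δ: Δ0=-1, Δ1=-4, Δ2=3/2, Δ3=1
row 1: diag=8, rhs=-18; c'=1/8, d'=-9/4
row 2: denom=6−1·1/8=47/8; d'=(33−1·-9/4)/(47/8)=6
row 3: denom=10−2·16/47=438/47; d'=(-3−2·6)/(438/47)=-235/146
back: M3=-235/146
back: M2=6−16/47·-235/146=478/73
back: M1=-9/4−1/8·478/73=-224/73
M: M0=0, M1=-224/73, M2=478/73, M3=-235/146, M4=0
seg 0: a=3, c=M0/2=0, d=(M1−M0)/(6·3)=-112/657, b=Δ0−h0·(2M0+M1)/6=39/73
seg 1: a=0, c=M1/2=-112/73, d=(M2−M1)/(6·1)=117/73, b=Δ1−h1·(2M1+M2)/6=-297/73
seg 2: a=-4, c=M2/2=239/73, d=(M3−M2)/(6·2)=-397/584, b=Δ2−h2·(2M2+M3)/6=-170/73
seg 3: a=-1, c=M3/2=-235/292, d=(M4−M3)/(6·3)=235/2628, b=Δ3−h3·(2M3+M4)/6=381/146
t_q=11/2 → seg 2, τ=3/2; S=-4+-170/73·τ+239/73·τ²+-397/584·τ³=-11311/4672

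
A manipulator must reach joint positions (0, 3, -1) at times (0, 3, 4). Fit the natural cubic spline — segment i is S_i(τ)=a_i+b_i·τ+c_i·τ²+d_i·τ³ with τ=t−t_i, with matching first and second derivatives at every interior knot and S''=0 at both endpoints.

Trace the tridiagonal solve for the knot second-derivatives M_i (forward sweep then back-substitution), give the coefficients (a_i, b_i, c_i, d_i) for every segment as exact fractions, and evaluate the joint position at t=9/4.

  seg 0: a=0 b=23/8 c=0 d=-5/24
  seg 1: a=3 b=-11/4 c=-15/8 d=5/8
S(9/4) = 2097/512

Δ: Δ0=1, Δ1=-4
row 1: diag=8, rhs=-30; c'=1/8, d'=-15/4
back: M1=-15/4
M: M0=0, M1=-15/4, M2=0
seg 0: a=0, c=M0/2=0, d=(M1−M0)/(6·3)=-5/24, b=Δ0−h0·(2M0+M1)/6=23/8
seg 1: a=3, c=M1/2=-15/8, d=(M2−M1)/(6·1)=5/8, b=Δ1−h1·(2M1+M2)/6=-11/4
t_q=9/4 → seg 0, τ=9/4; S=0+23/8·τ+0·τ²+-5/24·τ³=2097/512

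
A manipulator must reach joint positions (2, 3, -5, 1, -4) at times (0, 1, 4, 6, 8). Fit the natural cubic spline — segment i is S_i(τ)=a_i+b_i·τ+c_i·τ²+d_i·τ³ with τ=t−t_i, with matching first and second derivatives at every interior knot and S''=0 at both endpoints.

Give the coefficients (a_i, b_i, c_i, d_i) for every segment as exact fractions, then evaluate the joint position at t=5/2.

  seg 0: a=2 b=2951/1608 c=0 d=-1343/1608
  seg 1: a=3 b=-539/804 c=-1343/536 d=2959/4824
  seg 2: a=-5 b=1379/1608 c=202/67 d=-6251/6432
  seg 3: a=1 b=1009/804 c=-3019/1072 d=3019/6432
S(5/2) = -6745/4288

Δ: Δ0=1, Δ1=-8/3, Δ2=3, Δ3=-5/2
row 1: diag=8, rhs=-22; c'=3/8, d'=-11/4
row 2: denom=10−3·3/8=71/8; d'=(34−3·-11/4)/(71/8)=338/71
row 3: denom=8−2·16/71=536/71; d'=(-33−2·338/71)/(536/71)=-3019/536
back: M3=-3019/536
back: M2=338/71−16/71·-3019/536=404/67
back: M1=-11/4−3/8·404/67=-1343/268
M: M0=0, M1=-1343/268, M2=404/67, M3=-3019/536, M4=0
seg 0: a=2, c=M0/2=0, d=(M1−M0)/(6·1)=-1343/1608, b=Δ0−h0·(2M0+M1)/6=2951/1608
seg 1: a=3, c=M1/2=-1343/536, d=(M2−M1)/(6·3)=2959/4824, b=Δ1−h1·(2M1+M2)/6=-539/804
seg 2: a=-5, c=M2/2=202/67, d=(M3−M2)/(6·2)=-6251/6432, b=Δ2−h2·(2M2+M3)/6=1379/1608
seg 3: a=1, c=M3/2=-3019/1072, d=(M4−M3)/(6·2)=3019/6432, b=Δ3−h3·(2M3+M4)/6=1009/804
t_q=5/2 → seg 1, τ=3/2; S=3+-539/804·τ+-1343/536·τ²+2959/4824·τ³=-6745/4288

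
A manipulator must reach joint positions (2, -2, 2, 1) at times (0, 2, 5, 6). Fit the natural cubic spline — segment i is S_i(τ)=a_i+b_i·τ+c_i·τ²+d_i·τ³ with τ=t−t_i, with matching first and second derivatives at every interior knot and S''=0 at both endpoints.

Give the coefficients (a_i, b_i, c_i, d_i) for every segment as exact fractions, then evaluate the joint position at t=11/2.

  seg 0: a=2 b=-628/213 c=0 d=101/426
  seg 1: a=-2 b=-22/213 c=101/71 d=-67/213
  seg 2: a=2 b=-13/213 c=-100/71 d=100/213
S(11/2) = 119/71

Δ: Δ0=-2, Δ1=4/3, Δ2=-1
row 1: diag=10, rhs=20; c'=3/10, d'=2
row 2: denom=8−3·3/10=71/10; d'=(-14−3·2)/(71/10)=-200/71
back: M2=-200/71
back: M1=2−3/10·-200/71=202/71
M: M0=0, M1=202/71, M2=-200/71, M3=0
seg 0: a=2, c=M0/2=0, d=(M1−M0)/(6·2)=101/426, b=Δ0−h0·(2M0+M1)/6=-628/213
seg 1: a=-2, c=M1/2=101/71, d=(M2−M1)/(6·3)=-67/213, b=Δ1−h1·(2M1+M2)/6=-22/213
seg 2: a=2, c=M2/2=-100/71, d=(M3−M2)/(6·1)=100/213, b=Δ2−h2·(2M2+M3)/6=-13/213
t_q=11/2 → seg 2, τ=1/2; S=2+-13/213·τ+-100/71·τ²+100/213·τ³=119/71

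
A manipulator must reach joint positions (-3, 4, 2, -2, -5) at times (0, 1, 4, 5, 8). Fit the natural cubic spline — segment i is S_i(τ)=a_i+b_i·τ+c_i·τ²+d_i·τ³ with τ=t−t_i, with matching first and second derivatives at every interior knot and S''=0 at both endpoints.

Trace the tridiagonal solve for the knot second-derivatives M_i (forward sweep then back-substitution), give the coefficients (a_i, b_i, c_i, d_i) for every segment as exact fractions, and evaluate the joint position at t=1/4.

  seg 0: a=-3 b=1709/216 c=0 d=-197/216
  seg 1: a=4 b=559/108 c=-197/72 d=511/1944
  seg 2: a=2 b=-895/216 c=-10/27 d=37/72
  seg 3: a=-2 b=-361/108 c=253/216 d=-253/1944
S(1/4) = -4775/4608

Δ: Δ0=7, Δ1=-2/3, Δ2=-4, Δ3=-1
row 1: diag=8, rhs=-46; c'=3/8, d'=-23/4
row 2: denom=8−3·3/8=55/8; d'=(-20−3·-23/4)/(55/8)=-2/5
row 3: denom=8−1·8/55=432/55; d'=(18−1·-2/5)/(432/55)=253/108
back: M3=253/108
back: M2=-2/5−8/55·253/108=-20/27
back: M1=-23/4−3/8·-20/27=-197/36
M: M0=0, M1=-197/36, M2=-20/27, M3=253/108, M4=0
seg 0: a=-3, c=M0/2=0, d=(M1−M0)/(6·1)=-197/216, b=Δ0−h0·(2M0+M1)/6=1709/216
seg 1: a=4, c=M1/2=-197/72, d=(M2−M1)/(6·3)=511/1944, b=Δ1−h1·(2M1+M2)/6=559/108
seg 2: a=2, c=M2/2=-10/27, d=(M3−M2)/(6·1)=37/72, b=Δ2−h2·(2M2+M3)/6=-895/216
seg 3: a=-2, c=M3/2=253/216, d=(M4−M3)/(6·3)=-253/1944, b=Δ3−h3·(2M3+M4)/6=-361/108
t_q=1/4 → seg 0, τ=1/4; S=-3+1709/216·τ+0·τ²+-197/216·τ³=-4775/4608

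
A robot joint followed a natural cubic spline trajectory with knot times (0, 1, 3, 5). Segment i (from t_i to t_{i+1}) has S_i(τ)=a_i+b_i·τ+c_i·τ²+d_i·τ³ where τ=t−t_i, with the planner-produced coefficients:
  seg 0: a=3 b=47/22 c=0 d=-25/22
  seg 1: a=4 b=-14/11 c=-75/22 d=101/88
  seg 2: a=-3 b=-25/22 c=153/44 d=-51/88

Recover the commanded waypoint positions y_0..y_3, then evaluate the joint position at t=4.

y_0 = S_0(0) = a_0 = 3
y_1 = S_1(0) = a_1 = 4
y_2 = S_2(0) = a_2 = -3
y_3 = S_2(2) = 4
t_q=4 is in segment 2 (τ=1); S_2(τ)=-109/88

y_0=3 y_1=4 y_2=-3 y_3=4
S(4) = -109/88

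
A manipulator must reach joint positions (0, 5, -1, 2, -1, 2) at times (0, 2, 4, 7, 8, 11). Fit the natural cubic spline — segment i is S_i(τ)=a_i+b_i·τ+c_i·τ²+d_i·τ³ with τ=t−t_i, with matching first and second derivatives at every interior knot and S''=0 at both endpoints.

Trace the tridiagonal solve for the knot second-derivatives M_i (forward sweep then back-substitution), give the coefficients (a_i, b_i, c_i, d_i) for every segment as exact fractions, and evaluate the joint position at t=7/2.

Δ: Δ0=5/2, Δ1=-3, Δ2=1, Δ3=-3, Δ4=1
row 1: diag=8, rhs=-33; c'=1/4, d'=-33/8
row 2: denom=10−2·1/4=19/2; d'=(24−2·-33/8)/(19/2)=129/38
row 3: denom=8−3·6/19=134/19; d'=(-24−3·129/38)/(134/19)=-1299/268
row 4: denom=8−1·19/134=1053/134; d'=(24−1·-1299/268)/(1053/134)=859/234
back: M4=859/234
back: M3=-1299/268−19/134·859/234=-628/117
back: M2=129/38−6/19·-628/117=397/78
back: M1=-33/8−1/4·397/78=-421/78
M: M0=0, M1=-421/78, M2=397/78, M3=-628/117, M4=859/234, M5=0
seg 0: a=0, c=M0/2=0, d=(M1−M0)/(6·2)=-421/936, b=Δ0−h0·(2M0+M1)/6=503/117
seg 1: a=5, c=M1/2=-421/156, d=(M2−M1)/(6·2)=409/468, b=Δ1−h1·(2M1+M2)/6=-257/234
seg 2: a=-1, c=M2/2=397/156, d=(M3−M2)/(6·3)=-2447/4212, b=Δ2−h2·(2M2+M3)/6=-329/234
seg 3: a=2, c=M3/2=-314/117, d=(M4−M3)/(6·1)=235/156, b=Δ3−h3·(2M3+M4)/6=-853/468
seg 4: a=-1, c=M4/2=859/468, d=(M5−M4)/(6·3)=-859/4212, b=Δ4−h4·(2M4+M5)/6=-625/234
t_q=7/2 → seg 1, τ=3/2; S=5+-257/234·τ+-421/156·τ²+409/468·τ³=287/1248

  seg 0: a=0 b=503/117 c=0 d=-421/936
  seg 1: a=5 b=-257/234 c=-421/156 d=409/468
  seg 2: a=-1 b=-329/234 c=397/156 d=-2447/4212
  seg 3: a=2 b=-853/468 c=-314/117 d=235/156
  seg 4: a=-1 b=-625/234 c=859/468 d=-859/4212
S(7/2) = 287/1248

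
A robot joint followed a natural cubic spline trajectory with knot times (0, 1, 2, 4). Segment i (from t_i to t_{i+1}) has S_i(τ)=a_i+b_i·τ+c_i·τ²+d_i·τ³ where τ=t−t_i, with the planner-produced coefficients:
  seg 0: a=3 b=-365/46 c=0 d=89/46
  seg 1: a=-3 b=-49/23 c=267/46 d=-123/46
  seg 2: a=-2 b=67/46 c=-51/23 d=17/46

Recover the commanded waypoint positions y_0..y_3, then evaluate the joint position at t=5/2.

y_0 = S_0(0) = a_0 = 3
y_1 = S_1(0) = a_1 = -3
y_2 = S_2(0) = a_2 = -2
y_3 = S_2(2) = -5
t_q=5/2 is in segment 2 (τ=1/2); S_2(τ)=-655/368

y_0=3 y_1=-3 y_2=-2 y_3=-5
S(5/2) = -655/368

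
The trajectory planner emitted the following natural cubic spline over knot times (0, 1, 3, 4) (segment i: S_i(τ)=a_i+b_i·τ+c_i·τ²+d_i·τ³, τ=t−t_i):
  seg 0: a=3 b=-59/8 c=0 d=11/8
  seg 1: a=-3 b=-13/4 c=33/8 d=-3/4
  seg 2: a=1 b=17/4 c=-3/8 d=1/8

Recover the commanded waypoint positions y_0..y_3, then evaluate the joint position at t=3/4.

y_0 = S_0(0) = a_0 = 3
y_1 = S_1(0) = a_1 = -3
y_2 = S_2(0) = a_2 = 1
y_3 = S_2(1) = 5
t_q=3/4 is in segment 0 (τ=3/4); S_0(τ)=-999/512

y_0=3 y_1=-3 y_2=1 y_3=5
S(3/4) = -999/512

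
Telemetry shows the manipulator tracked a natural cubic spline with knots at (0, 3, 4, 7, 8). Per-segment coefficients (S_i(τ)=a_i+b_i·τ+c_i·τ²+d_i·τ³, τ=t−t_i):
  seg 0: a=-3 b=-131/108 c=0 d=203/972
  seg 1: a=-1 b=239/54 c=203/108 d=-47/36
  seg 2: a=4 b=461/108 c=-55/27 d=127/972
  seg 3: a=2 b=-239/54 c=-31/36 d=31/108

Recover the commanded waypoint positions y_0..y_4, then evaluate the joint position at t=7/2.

y_0 = S_0(0) = a_0 = -3
y_1 = S_1(0) = a_1 = -1
y_2 = S_2(0) = a_2 = 4
y_3 = S_3(0) = a_3 = 2
y_4 = S_3(1) = -3
t_q=7/2 is in segment 1 (τ=1/2); S_1(τ)=1313/864

y_0=-3 y_1=-1 y_2=4 y_3=2 y_4=-3
S(7/2) = 1313/864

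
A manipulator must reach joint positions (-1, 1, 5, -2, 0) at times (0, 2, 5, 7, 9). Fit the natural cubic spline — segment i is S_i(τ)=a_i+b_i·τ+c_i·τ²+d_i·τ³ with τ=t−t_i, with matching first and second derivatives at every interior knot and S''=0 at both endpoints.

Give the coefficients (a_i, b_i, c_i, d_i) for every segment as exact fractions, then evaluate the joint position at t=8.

  seg 0: a=-1 b=527/1032 c=0 d=505/4128
  seg 1: a=1 b=1021/516 c=505/688 d=-653/2064
  seg 2: a=5 b=-4457/2064 c=-727/344 d=5957/8256
  seg 3: a=-2 b=-2017/1032 c=3049/1376 d=-3049/8256
S(8) = -5801/2752

Δ: Δ0=1, Δ1=4/3, Δ2=-7/2, Δ3=1
row 1: diag=10, rhs=2; c'=3/10, d'=1/5
row 2: denom=10−3·3/10=91/10; d'=(-29−3·1/5)/(91/10)=-296/91
row 3: denom=8−2·20/91=688/91; d'=(27−2·-296/91)/(688/91)=3049/688
back: M3=3049/688
back: M2=-296/91−20/91·3049/688=-727/172
back: M1=1/5−3/10·-727/172=505/344
M: M0=0, M1=505/344, M2=-727/172, M3=3049/688, M4=0
seg 0: a=-1, c=M0/2=0, d=(M1−M0)/(6·2)=505/4128, b=Δ0−h0·(2M0+M1)/6=527/1032
seg 1: a=1, c=M1/2=505/688, d=(M2−M1)/(6·3)=-653/2064, b=Δ1−h1·(2M1+M2)/6=1021/516
seg 2: a=5, c=M2/2=-727/344, d=(M3−M2)/(6·2)=5957/8256, b=Δ2−h2·(2M2+M3)/6=-4457/2064
seg 3: a=-2, c=M3/2=3049/1376, d=(M4−M3)/(6·2)=-3049/8256, b=Δ3−h3·(2M3+M4)/6=-2017/1032
t_q=8 → seg 3, τ=1; S=-2+-2017/1032·τ+3049/1376·τ²+-3049/8256·τ³=-5801/2752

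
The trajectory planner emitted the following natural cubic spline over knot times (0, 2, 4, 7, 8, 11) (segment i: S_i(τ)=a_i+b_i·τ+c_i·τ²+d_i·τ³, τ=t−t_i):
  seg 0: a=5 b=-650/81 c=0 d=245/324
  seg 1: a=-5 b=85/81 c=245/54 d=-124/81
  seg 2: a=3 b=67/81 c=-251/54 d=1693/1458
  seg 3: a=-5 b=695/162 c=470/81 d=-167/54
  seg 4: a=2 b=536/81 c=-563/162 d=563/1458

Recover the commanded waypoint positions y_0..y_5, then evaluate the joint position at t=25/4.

y_0=5 y_1=-5 y_2=3 y_3=-5 y_4=2 y_5=1
S(25/4) = -6271/1152

y_0 = S_0(0) = a_0 = 5
y_1 = S_1(0) = a_1 = -5
y_2 = S_2(0) = a_2 = 3
y_3 = S_3(0) = a_3 = -5
y_4 = S_4(0) = a_4 = 2
y_5 = S_4(3) = 1
t_q=25/4 is in segment 2 (τ=9/4); S_2(τ)=-6271/1152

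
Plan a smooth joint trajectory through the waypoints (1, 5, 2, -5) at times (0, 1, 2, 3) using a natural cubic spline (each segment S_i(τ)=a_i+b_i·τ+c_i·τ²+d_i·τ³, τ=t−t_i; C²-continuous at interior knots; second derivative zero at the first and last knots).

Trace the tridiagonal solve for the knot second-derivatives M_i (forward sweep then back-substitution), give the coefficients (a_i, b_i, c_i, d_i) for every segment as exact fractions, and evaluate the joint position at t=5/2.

Δ: Δ0=4, Δ1=-3, Δ2=-7
row 1: diag=4, rhs=-42; c'=1/4, d'=-21/2
row 2: denom=4−1·1/4=15/4; d'=(-24−1·-21/2)/(15/4)=-18/5
back: M2=-18/5
back: M1=-21/2−1/4·-18/5=-48/5
M: M0=0, M1=-48/5, M2=-18/5, M3=0
seg 0: a=1, c=M0/2=0, d=(M1−M0)/(6·1)=-8/5, b=Δ0−h0·(2M0+M1)/6=28/5
seg 1: a=5, c=M1/2=-24/5, d=(M2−M1)/(6·1)=1, b=Δ1−h1·(2M1+M2)/6=4/5
seg 2: a=2, c=M2/2=-9/5, d=(M3−M2)/(6·1)=3/5, b=Δ2−h2·(2M2+M3)/6=-29/5
t_q=5/2 → seg 2, τ=1/2; S=2+-29/5·τ+-9/5·τ²+3/5·τ³=-51/40

  seg 0: a=1 b=28/5 c=0 d=-8/5
  seg 1: a=5 b=4/5 c=-24/5 d=1
  seg 2: a=2 b=-29/5 c=-9/5 d=3/5
S(5/2) = -51/40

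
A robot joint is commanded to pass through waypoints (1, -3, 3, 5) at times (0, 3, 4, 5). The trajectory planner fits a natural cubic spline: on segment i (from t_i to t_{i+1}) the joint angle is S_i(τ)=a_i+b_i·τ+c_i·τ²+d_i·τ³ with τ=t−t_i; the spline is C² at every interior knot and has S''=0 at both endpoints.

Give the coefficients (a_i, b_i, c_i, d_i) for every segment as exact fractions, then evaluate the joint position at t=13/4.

Δ: Δ0=-4/3, Δ1=6, Δ2=2
row 1: diag=8, rhs=44; c'=1/8, d'=11/2
row 2: denom=4−1·1/8=31/8; d'=(-24−1·11/2)/(31/8)=-236/31
back: M2=-236/31
back: M1=11/2−1/8·-236/31=200/31
M: M0=0, M1=200/31, M2=-236/31, M3=0
seg 0: a=1, c=M0/2=0, d=(M1−M0)/(6·3)=100/279, b=Δ0−h0·(2M0+M1)/6=-424/93
seg 1: a=-3, c=M1/2=100/31, d=(M2−M1)/(6·1)=-218/93, b=Δ1−h1·(2M1+M2)/6=476/93
seg 2: a=3, c=M2/2=-118/31, d=(M3−M2)/(6·1)=118/93, b=Δ2−h2·(2M2+M3)/6=422/93
t_q=13/4 → seg 1, τ=1/4; S=-3+476/93·τ+100/31·τ²+-218/93·τ³=-1543/992

  seg 0: a=1 b=-424/93 c=0 d=100/279
  seg 1: a=-3 b=476/93 c=100/31 d=-218/93
  seg 2: a=3 b=422/93 c=-118/31 d=118/93
S(13/4) = -1543/992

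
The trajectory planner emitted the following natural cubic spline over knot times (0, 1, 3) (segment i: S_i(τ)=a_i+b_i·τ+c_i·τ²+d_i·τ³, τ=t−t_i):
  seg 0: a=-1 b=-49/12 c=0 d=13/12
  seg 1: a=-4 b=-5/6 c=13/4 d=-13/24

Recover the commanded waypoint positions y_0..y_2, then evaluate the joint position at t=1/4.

y_0 = S_0(0) = a_0 = -1
y_1 = S_1(0) = a_1 = -4
y_2 = S_1(2) = 3
t_q=1/4 is in segment 0 (τ=1/4); S_0(τ)=-513/256

y_0=-1 y_1=-4 y_2=3
S(1/4) = -513/256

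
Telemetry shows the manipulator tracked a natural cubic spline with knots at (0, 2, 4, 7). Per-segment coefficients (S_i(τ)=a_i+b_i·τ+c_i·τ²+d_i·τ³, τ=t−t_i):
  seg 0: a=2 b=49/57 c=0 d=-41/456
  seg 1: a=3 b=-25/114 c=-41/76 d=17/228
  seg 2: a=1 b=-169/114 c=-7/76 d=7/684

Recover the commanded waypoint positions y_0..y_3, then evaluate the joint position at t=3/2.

y_0 = S_0(0) = a_0 = 2
y_1 = S_1(0) = a_1 = 3
y_2 = S_2(0) = a_2 = 1
y_3 = S_2(3) = -4
t_q=3/2 is in segment 0 (τ=3/2); S_0(τ)=3631/1216

y_0=2 y_1=3 y_2=1 y_3=-4
S(3/2) = 3631/1216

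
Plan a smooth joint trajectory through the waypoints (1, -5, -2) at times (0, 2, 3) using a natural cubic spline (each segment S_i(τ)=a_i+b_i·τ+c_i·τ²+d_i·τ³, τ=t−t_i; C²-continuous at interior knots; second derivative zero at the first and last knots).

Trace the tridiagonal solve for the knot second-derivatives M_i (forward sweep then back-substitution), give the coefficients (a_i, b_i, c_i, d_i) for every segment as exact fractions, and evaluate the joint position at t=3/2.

  seg 0: a=1 b=-5 c=0 d=1/2
  seg 1: a=-5 b=1 c=3 d=-1
S(3/2) = -77/16

Δ: Δ0=-3, Δ1=3
row 1: diag=6, rhs=36; c'=1/6, d'=6
back: M1=6
M: M0=0, M1=6, M2=0
seg 0: a=1, c=M0/2=0, d=(M1−M0)/(6·2)=1/2, b=Δ0−h0·(2M0+M1)/6=-5
seg 1: a=-5, c=M1/2=3, d=(M2−M1)/(6·1)=-1, b=Δ1−h1·(2M1+M2)/6=1
t_q=3/2 → seg 0, τ=3/2; S=1+-5·τ+0·τ²+1/2·τ³=-77/16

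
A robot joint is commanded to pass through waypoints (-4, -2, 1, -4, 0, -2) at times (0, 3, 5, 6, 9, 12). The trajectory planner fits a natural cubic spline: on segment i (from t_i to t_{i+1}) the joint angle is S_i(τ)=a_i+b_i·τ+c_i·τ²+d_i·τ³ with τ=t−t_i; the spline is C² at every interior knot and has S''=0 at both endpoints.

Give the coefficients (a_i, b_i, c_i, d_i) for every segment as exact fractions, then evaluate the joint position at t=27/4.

Δ: Δ0=2/3, Δ1=3/2, Δ2=-5, Δ3=4/3, Δ4=-2/3
row 1: diag=10, rhs=5; c'=1/5, d'=1/2
row 2: denom=6−2·1/5=28/5; d'=(-39−2·1/2)/(28/5)=-50/7
row 3: denom=8−1·5/28=219/28; d'=(38−1·-50/7)/(219/28)=1264/219
row 4: denom=12−3·28/73=792/73; d'=(-12−3·1264/219)/(792/73)=-535/198
back: M4=-535/198
back: M3=1264/219−28/73·-535/198=674/99
back: M2=-50/7−5/28·674/99=-1655/198
back: M1=1/2−1/5·-1655/198=215/99
M: M0=0, M1=215/99, M2=-1655/198, M3=674/99, M4=-535/198, M5=0
seg 0: a=-4, c=M0/2=0, d=(M1−M0)/(6·3)=215/1782, b=Δ0−h0·(2M0+M1)/6=-83/198
seg 1: a=-2, c=M1/2=215/198, d=(M2−M1)/(6·2)=-695/792, b=Δ1−h1·(2M1+M2)/6=281/99
seg 2: a=1, c=M2/2=-1655/396, d=(M3−M2)/(6·1)=91/36, b=Δ2−h2·(2M2+M3)/6=-221/66
seg 3: a=-4, c=M3/2=337/99, d=(M4−M3)/(6·3)=-1883/3564, b=Δ3−h3·(2M3+M4)/6=-1633/396
seg 4: a=0, c=M4/2=-535/396, d=(M5−M4)/(6·3)=535/3564, b=Δ4−h4·(2M4+M5)/6=403/198
t_q=27/4 → seg 3, τ=3/4; S=-4+-1633/396·τ+337/99·τ²+-1883/3564·τ³=-15209/2816

  seg 0: a=-4 b=-83/198 c=0 d=215/1782
  seg 1: a=-2 b=281/99 c=215/198 d=-695/792
  seg 2: a=1 b=-221/66 c=-1655/396 d=91/36
  seg 3: a=-4 b=-1633/396 c=337/99 d=-1883/3564
  seg 4: a=0 b=403/198 c=-535/396 d=535/3564
S(27/4) = -15209/2816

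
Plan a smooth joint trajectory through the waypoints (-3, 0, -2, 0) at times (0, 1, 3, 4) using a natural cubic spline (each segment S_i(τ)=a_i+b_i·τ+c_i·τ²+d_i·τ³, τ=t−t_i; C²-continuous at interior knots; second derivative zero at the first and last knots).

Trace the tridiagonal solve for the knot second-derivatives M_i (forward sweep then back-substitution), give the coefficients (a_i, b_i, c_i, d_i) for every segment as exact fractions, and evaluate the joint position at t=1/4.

Δ: Δ0=3, Δ1=-1, Δ2=2
row 1: diag=6, rhs=-24; c'=1/3, d'=-4
row 2: denom=6−2·1/3=16/3; d'=(18−2·-4)/(16/3)=39/8
back: M2=39/8
back: M1=-4−1/3·39/8=-45/8
M: M0=0, M1=-45/8, M2=39/8, M3=0
seg 0: a=-3, c=M0/2=0, d=(M1−M0)/(6·1)=-15/16, b=Δ0−h0·(2M0+M1)/6=63/16
seg 1: a=0, c=M1/2=-45/16, d=(M2−M1)/(6·2)=7/8, b=Δ1−h1·(2M1+M2)/6=9/8
seg 2: a=-2, c=M2/2=39/16, d=(M3−M2)/(6·1)=-13/16, b=Δ2−h2·(2M2+M3)/6=3/8
t_q=1/4 → seg 0, τ=1/4; S=-3+63/16·τ+0·τ²+-15/16·τ³=-2079/1024

  seg 0: a=-3 b=63/16 c=0 d=-15/16
  seg 1: a=0 b=9/8 c=-45/16 d=7/8
  seg 2: a=-2 b=3/8 c=39/16 d=-13/16
S(1/4) = -2079/1024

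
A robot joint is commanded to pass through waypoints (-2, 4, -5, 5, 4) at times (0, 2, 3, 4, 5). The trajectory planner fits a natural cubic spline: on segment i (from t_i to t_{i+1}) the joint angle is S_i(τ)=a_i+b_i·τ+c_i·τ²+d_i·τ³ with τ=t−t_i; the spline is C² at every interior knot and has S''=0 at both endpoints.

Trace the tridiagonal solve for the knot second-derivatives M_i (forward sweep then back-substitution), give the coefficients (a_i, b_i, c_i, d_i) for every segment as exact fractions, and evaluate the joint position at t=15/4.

  seg 0: a=-2 b=396/43 c=0 d=-267/172
  seg 1: a=4 b=-405/43 c=-801/86 d=837/86
  seg 2: a=-5 b=99/86 c=855/43 d=-949/86
  seg 3: a=5 b=336/43 c=-1137/86 d=379/86
S(15/4) = 13169/5504

Δ: Δ0=3, Δ1=-9, Δ2=10, Δ3=-1
row 1: diag=6, rhs=-72; c'=1/6, d'=-12
row 2: denom=4−1·1/6=23/6; d'=(114−1·-12)/(23/6)=756/23
row 3: denom=4−1·6/23=86/23; d'=(-66−1·756/23)/(86/23)=-1137/43
back: M3=-1137/43
back: M2=756/23−6/23·-1137/43=1710/43
back: M1=-12−1/6·1710/43=-801/43
M: M0=0, M1=-801/43, M2=1710/43, M3=-1137/43, M4=0
seg 0: a=-2, c=M0/2=0, d=(M1−M0)/(6·2)=-267/172, b=Δ0−h0·(2M0+M1)/6=396/43
seg 1: a=4, c=M1/2=-801/86, d=(M2−M1)/(6·1)=837/86, b=Δ1−h1·(2M1+M2)/6=-405/43
seg 2: a=-5, c=M2/2=855/43, d=(M3−M2)/(6·1)=-949/86, b=Δ2−h2·(2M2+M3)/6=99/86
seg 3: a=5, c=M3/2=-1137/86, d=(M4−M3)/(6·1)=379/86, b=Δ3−h3·(2M3+M4)/6=336/43
t_q=15/4 → seg 2, τ=3/4; S=-5+99/86·τ+855/43·τ²+-949/86·τ³=13169/5504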